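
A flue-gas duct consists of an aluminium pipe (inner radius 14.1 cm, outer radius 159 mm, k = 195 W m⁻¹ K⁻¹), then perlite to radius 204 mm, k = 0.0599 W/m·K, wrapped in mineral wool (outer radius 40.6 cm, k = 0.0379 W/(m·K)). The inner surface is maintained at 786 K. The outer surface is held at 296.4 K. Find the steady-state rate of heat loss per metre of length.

Resistance network (inner→outer):
  R'_aluminium = ln(0.159/0.141)/(2πk) = 0.1201/(2π·195) = 9.806×10^-5 m·K/W
  R'_perlite = ln(0.204/0.159)/(2πk) = 0.2492/(2π·0.0599) = 0.6622 m·K/W
  R'_mineral wool = ln(0.406/0.204)/(2πk) = 0.6882/(2π·0.0379) = 2.890 m·K/W
ΣR = 9.806×10^-5 + 0.6622 + 2.890 = 3.552 m·K/W
Q' = ΔT/ΣR = (786 K − 296.4 K)/3.552 = 138 W/m

Q' = 138 W/m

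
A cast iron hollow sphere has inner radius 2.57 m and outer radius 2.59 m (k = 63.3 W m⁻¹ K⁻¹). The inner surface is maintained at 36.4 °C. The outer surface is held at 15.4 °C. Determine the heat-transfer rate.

Q = 4πk·ΔT/(1/r₁ − 1/r₂) = 4π × 63.3 × 21 / (1/2.57 − 1/2.59) = 5.56×10^6 W

Q = 5560 kW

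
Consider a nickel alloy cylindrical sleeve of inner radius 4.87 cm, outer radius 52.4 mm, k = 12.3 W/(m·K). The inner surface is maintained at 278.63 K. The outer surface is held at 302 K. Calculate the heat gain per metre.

Q' = 24700 W/m

Q' = 2πk·ΔT/ln(r₂/r₁) = 2π × 12.3 × 23.37 / ln(0.0524/0.0487) = 24700 W/m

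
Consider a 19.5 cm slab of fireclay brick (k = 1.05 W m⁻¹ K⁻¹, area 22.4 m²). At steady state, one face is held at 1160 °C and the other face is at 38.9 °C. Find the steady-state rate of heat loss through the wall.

Q = 135 kW

Q = kA·ΔT/L = 1.05 × 22.4 × |1160 °C − 38.9 °C| / 0.195 = 1.35×10^5 W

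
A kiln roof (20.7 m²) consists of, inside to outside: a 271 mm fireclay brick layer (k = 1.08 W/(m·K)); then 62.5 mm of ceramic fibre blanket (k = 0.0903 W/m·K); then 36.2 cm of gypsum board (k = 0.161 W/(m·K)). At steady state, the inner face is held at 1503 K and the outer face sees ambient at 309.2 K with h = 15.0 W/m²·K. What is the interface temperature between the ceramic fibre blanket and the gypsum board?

Treat each layer as a resistance in series:
  R_fireclay brick = L/(kA) = 0.271/(1.08·20.7) = 0.01212 K/W
  R_ceramic fibre blanket = L/(kA) = 0.0625/(0.0903·20.7) = 0.03344 K/W
  R_gypsum board = L/(kA) = 0.362/(0.161·20.7) = 0.1086 K/W
  R_conv,out = 1/(hA) = 1/(15.0·20.7) = 0.003221 K/W
ΣR = 0.01212 + 0.03344 + 0.1086 + 0.003221 = 0.1574 K/W
Q = ΔT/ΣR = (1503 K − 309.2 K)/0.1574 = 7584 W
From the inner boundary to the ceramic fibre blanket/gypsum board interface, ΣR_partial = 0.04556 K/W.
T_interface = T_in − Q·ΣR_partial = 1503 K − (7584)(0.04556) = 1157 K

T = 1157 K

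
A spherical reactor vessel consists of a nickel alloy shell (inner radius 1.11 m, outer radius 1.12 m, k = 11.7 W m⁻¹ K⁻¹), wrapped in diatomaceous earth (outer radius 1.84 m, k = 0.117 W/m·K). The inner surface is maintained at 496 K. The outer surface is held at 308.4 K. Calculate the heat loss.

Q = 789 W

Series thermal resistances, inner to outer:
  R_nickel alloy = (1/1.11 − 1/1.12)/(4πk) = 0.008044/(4π·11.7) = 5.471×10^-5 K/W
  R_diatomaceous earth = (1/1.12 − 1/1.84)/(4πk) = 0.3494/(4π·0.117) = 0.2376 K/W
ΣR = 5.471×10^-5 + 0.2376 = 0.2377 K/W
Q = ΔT/ΣR = (496 K − 308.4 K)/0.2377 = 789 W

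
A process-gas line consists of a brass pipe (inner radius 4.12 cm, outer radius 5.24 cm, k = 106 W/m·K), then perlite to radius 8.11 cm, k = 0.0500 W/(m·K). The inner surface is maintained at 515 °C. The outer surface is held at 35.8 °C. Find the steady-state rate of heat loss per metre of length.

Q' = 345 W/m

Treat each layer as a resistance in series:
  R'_brass = ln(0.0524/0.0412)/(2πk) = 0.2405/(2π·106) = 3.611×10^-4 m·K/W
  R'_perlite = ln(0.0811/0.0524)/(2πk) = 0.4368/(2π·0.0500) = 1.390 m·K/W
ΣR = 3.611×10^-4 + 1.390 = 1.390 m·K/W
Q' = ΔT/ΣR = (515 °C − 35.8 °C)/1.390 = 345 W/m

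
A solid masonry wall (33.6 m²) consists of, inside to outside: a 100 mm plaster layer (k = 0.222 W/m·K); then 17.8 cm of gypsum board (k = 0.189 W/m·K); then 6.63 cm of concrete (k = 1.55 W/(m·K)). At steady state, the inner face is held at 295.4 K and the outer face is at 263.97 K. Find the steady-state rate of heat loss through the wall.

Treat each layer as a resistance in series:
  R_plaster = L/(kA) = 0.100/(0.222·33.6) = 0.01341 K/W
  R_gypsum board = L/(kA) = 0.178/(0.189·33.6) = 0.02803 K/W
  R_concrete = L/(kA) = 0.0663/(1.55·33.6) = 0.001273 K/W
ΣR = 0.01341 + 0.02803 + 0.001273 = 0.04271 K/W
Q = ΔT/ΣR = (295.4 K − 263.97 K)/0.04271 = 736 W

Q = 736 W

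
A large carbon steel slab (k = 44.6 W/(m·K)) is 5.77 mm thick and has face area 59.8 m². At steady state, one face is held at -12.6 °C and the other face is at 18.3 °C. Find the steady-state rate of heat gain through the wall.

Q = 1.43×10^7 W

Q = kA·ΔT/L = 44.6 × 59.8 × |-12.6 °C − 18.3 °C| / 0.00577 = 1.43×10^7 W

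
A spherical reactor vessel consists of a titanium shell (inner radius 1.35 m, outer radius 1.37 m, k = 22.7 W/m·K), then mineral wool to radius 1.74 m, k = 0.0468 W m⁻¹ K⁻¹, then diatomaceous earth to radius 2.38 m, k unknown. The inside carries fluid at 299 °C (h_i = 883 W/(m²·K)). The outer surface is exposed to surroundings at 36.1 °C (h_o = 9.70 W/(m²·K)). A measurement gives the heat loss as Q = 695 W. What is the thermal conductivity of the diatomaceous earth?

ΣR = ΔT/Q = |299 − 36.1|/695 = 0.3783 K/W
Known resistances:
  R_conv,in = 1/(4πr²h) = 1/(4π·1.35²·883) = 4.945×10^-5 K/W
  R_titanium = (1/1.35 − 1/1.37)/(4πk) = 0.01081/(4π·22.7) = 3.791×10^-5 K/W
  R_mineral wool = (1/1.37 − 1/1.74)/(4πk) = 0.1552/(4π·0.0468) = 0.2639 K/W
  R_conv,out = 1/(4πr²h) = 1/(4π·2.38²·9.70) = 0.001448 K/W
R_diatomaceous earth = ΣR − ΣR_known = 0.3783 − 0.2654 = 0.1129 K/W
(1/r₁−1/r₂)/(4πk) = 0.1129 ⇒ k = 0.1545/(4π·0.1129) = 0.109 W/m·K

k = 0.109 W/m·K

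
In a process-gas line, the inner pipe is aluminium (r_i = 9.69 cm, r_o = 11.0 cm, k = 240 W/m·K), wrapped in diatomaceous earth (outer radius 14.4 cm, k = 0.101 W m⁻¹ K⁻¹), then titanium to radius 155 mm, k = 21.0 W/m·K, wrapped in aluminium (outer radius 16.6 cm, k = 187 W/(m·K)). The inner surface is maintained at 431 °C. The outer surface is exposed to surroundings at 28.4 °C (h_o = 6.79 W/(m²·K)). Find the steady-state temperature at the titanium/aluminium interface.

Series thermal resistances, inner to outer:
  R'_aluminium = ln(0.110/0.0969)/(2πk) = 0.1268/(2π·240) = 8.409×10^-5 m·K/W
  R'_diatomaceous earth = ln(0.144/0.110)/(2πk) = 0.2693/(2π·0.101) = 0.4244 m·K/W
  R'_titanium = ln(0.155/0.144)/(2πk) = 0.07361/(2π·21.0) = 5.579×10^-4 m·K/W
  R'_aluminium = ln(0.166/0.155)/(2πk) = 0.06856/(2π·187) = 5.835×10^-5 m·K/W
  R'_conv,out = 1/(2πr h) = 1/(2π·0.166·6.79) = 0.1412 m·K/W
ΣR = 8.409×10^-5 + 0.4244 + 5.579×10^-4 + 5.835×10^-5 + 0.1412 = 0.5663 m·K/W
Q' = ΔT/ΣR = (431 °C − 28.4 °C)/0.5663 = 710.9 W/m
From the inner boundary to the titanium/aluminium interface, ΣR_partial = 0.4250 m·K/W.
T_interface = T_in − Q'·ΣR_partial = 431 °C − (710.9)(0.4250) = 129 °C

T = 129 °C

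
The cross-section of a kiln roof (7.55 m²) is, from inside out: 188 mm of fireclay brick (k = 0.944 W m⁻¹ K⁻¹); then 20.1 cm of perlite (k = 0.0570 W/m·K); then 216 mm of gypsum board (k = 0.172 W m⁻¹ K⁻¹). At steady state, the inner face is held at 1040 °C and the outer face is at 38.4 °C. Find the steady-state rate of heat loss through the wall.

Resistance network (inner→outer):
  R_fireclay brick = L/(kA) = 0.188/(0.944·7.55) = 0.02638 K/W
  R_perlite = L/(kA) = 0.201/(0.0570·7.55) = 0.4671 K/W
  R_gypsum board = L/(kA) = 0.216/(0.172·7.55) = 0.1663 K/W
ΣR = 0.02638 + 0.4671 + 0.1663 = 0.6598 K/W
Q = ΔT/ΣR = (1040 °C − 38.4 °C)/0.6598 = 1520 W

Q = 1520 W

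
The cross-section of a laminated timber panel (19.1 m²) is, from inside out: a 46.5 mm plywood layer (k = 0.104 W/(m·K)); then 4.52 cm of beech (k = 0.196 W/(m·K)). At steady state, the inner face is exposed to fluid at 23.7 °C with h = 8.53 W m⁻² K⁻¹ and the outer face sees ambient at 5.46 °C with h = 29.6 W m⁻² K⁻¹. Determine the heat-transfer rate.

Series thermal resistances, inner to outer:
  R_conv,in = 1/(hA) = 1/(8.53·19.1) = 0.006138 K/W
  R_plywood = L/(kA) = 0.0465/(0.104·19.1) = 0.02341 K/W
  R_beech = L/(kA) = 0.0452/(0.196·19.1) = 0.01207 K/W
  R_conv,out = 1/(hA) = 1/(29.6·19.1) = 0.001769 K/W
ΣR = 0.006138 + 0.02341 + 0.01207 + 0.001769 = 0.04339 K/W
Q = ΔT/ΣR = (23.7 °C − 5.46 °C)/0.04339 = 420 W

Q = 420 W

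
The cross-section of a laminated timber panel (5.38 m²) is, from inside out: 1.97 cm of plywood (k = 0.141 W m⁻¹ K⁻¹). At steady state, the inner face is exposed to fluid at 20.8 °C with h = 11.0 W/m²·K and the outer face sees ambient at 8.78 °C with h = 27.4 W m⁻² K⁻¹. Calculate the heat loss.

Treat each layer as a resistance in series:
  R_conv,in = 1/(hA) = 1/(11.0·5.38) = 0.01690 K/W
  R_plywood = L/(kA) = 0.0197/(0.141·5.38) = 0.02597 K/W
  R_conv,out = 1/(hA) = 1/(27.4·5.38) = 0.006784 K/W
ΣR = 0.01690 + 0.02597 + 0.006784 = 0.04965 K/W
Q = ΔT/ΣR = (20.8 °C − 8.78 °C)/0.04965 = 242 W

Q = 242 W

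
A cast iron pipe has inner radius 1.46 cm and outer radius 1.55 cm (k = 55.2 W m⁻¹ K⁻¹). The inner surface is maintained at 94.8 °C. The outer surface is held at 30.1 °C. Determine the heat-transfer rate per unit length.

Q' = 2πk·ΔT/ln(r₂/r₁) = 2π × 55.2 × 64.7 / ln(0.0155/0.0146) = 3.75×10^5 W/m

Q' = 375 kW/m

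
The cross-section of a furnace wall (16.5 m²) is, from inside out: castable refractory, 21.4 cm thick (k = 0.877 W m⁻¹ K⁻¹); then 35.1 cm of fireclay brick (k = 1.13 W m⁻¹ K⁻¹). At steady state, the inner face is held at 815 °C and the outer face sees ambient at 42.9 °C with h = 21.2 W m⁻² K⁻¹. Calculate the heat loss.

Q = 21200 W

Treat each layer as a resistance in series:
  R_castable refractory = L/(kA) = 0.214/(0.877·16.5) = 0.01479 K/W
  R_fireclay brick = L/(kA) = 0.351/(1.13·16.5) = 0.01883 K/W
  R_conv,out = 1/(hA) = 1/(21.2·16.5) = 0.002859 K/W
ΣR = 0.01479 + 0.01883 + 0.002859 = 0.03648 K/W
Q = ΔT/ΣR = (815 °C − 42.9 °C)/0.03648 = 21200 W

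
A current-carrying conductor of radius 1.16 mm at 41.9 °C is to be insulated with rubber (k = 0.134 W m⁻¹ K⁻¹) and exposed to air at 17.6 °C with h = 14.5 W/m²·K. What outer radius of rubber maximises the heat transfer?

r_cr = 0.924 cm

For a cylinder, r_cr = k_ins/h = 0.134/14.5 = 0.00924 m = 0.924 cm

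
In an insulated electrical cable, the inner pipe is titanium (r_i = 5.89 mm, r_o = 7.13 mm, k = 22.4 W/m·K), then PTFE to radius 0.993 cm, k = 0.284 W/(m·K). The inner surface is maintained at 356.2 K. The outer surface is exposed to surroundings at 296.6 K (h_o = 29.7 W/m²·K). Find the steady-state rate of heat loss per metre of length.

Resistance network (inner→outer):
  R'_titanium = ln(0.00713/0.00589)/(2πk) = 0.1911/(2π·22.4) = 0.001357 m·K/W
  R'_PTFE = ln(0.00993/0.00713)/(2πk) = 0.3312/(2π·0.284) = 0.1856 m·K/W
  R'_conv,out = 1/(2πr h) = 1/(2π·0.00993·29.7) = 0.5397 m·K/W
ΣR = 0.001357 + 0.1856 + 0.5397 = 0.7267 m·K/W
Q' = ΔT/ΣR = (356.2 K − 296.6 K)/0.7267 = 82.0 W/m

Q' = 82.0 W/m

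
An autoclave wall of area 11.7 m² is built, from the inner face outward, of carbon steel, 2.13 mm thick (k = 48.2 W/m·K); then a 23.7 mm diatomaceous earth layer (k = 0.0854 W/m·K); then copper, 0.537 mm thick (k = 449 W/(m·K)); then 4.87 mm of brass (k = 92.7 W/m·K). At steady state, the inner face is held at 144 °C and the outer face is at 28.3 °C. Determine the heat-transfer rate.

Treat each layer as a resistance in series:
  R_carbon steel = L/(kA) = 0.00213/(48.2·11.7) = 3.777×10^-6 K/W
  R_diatomaceous earth = L/(kA) = 0.0237/(0.0854·11.7) = 0.02372 K/W
  R_copper = L/(kA) = 5.37×10^-4/(449·11.7) = 1.022×10^-7 K/W
  R_brass = L/(kA) = 0.00487/(92.7·11.7) = 4.490×10^-6 K/W
ΣR = 3.777×10^-6 + 0.02372 + 1.022×10^-7 + 4.490×10^-6 = 0.02373 K/W
Q = ΔT/ΣR = (144 °C − 28.3 °C)/0.02373 = 4880 W

Q = 4880 W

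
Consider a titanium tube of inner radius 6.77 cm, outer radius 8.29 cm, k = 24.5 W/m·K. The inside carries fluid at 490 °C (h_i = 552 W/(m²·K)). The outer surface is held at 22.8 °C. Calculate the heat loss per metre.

Q' = 83.8 kW/m

Series thermal resistances, inner to outer:
  R'_conv,in = 1/(2πr h) = 1/(2π·0.0677·552) = 0.004259 m·K/W
  R'_titanium = ln(0.0829/0.0677)/(2πk) = 0.2025/(2π·24.5) = 0.001316 m·K/W
ΣR = 0.004259 + 0.001316 = 0.005575 m·K/W
Q' = ΔT/ΣR = (490 °C − 22.8 °C)/0.005575 = 83800 W/m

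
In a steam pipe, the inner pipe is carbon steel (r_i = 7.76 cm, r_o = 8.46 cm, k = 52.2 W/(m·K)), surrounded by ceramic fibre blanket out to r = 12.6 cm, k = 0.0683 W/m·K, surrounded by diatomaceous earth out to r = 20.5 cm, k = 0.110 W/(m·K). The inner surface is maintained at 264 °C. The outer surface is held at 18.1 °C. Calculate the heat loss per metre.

Q' = 151 W/m

Resistance network (inner→outer):
  R'_carbon steel = ln(0.0846/0.0776)/(2πk) = 0.08637/(2π·52.2) = 2.633×10^-4 m·K/W
  R'_ceramic fibre blanket = ln(0.126/0.0846)/(2πk) = 0.3983/(2π·0.0683) = 0.9282 m·K/W
  R'_diatomaceous earth = ln(0.205/0.126)/(2πk) = 0.4867/(2π·0.110) = 0.7042 m·K/W
ΣR = 2.633×10^-4 + 0.9282 + 0.7042 = 1.633 m·K/W
Q' = ΔT/ΣR = (264 °C − 18.1 °C)/1.633 = 151 W/m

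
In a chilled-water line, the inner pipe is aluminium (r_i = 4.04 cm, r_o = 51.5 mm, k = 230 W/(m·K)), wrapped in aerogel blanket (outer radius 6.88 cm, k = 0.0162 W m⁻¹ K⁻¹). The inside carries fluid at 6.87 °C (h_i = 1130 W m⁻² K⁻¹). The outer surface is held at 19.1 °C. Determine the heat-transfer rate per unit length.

Q' = 4.29 W/m

Treat each layer as a resistance in series:
  R'_conv,in = 1/(2πr h) = 1/(2π·0.0404·1130) = 0.003486 m·K/W
  R'_aluminium = ln(0.0515/0.0404)/(2πk) = 0.2428/(2π·230) = 1.680×10^-4 m·K/W
  R'_aerogel blanket = ln(0.0688/0.0515)/(2πk) = 0.2896/(2π·0.0162) = 2.845 m·K/W
ΣR = 0.003486 + 1.680×10^-4 + 2.845 = 2.849 m·K/W
Q' = ΔT/ΣR = (6.87 °C − 19.1 °C)/2.849 = -4.29 W/m
(Negative Q' ⇒ heat flows inward; heat gain = 4.29 W/m.)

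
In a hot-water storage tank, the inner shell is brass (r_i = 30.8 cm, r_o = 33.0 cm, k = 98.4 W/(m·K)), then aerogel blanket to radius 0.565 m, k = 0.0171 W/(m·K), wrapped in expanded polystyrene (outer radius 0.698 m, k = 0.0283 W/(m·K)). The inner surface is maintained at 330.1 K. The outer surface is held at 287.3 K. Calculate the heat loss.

Series thermal resistances, inner to outer:
  R_brass = (1/0.308 − 1/0.330)/(4πk) = 0.2165/(4π·98.4) = 1.750×10^-4 K/W
  R_aerogel blanket = (1/0.330 − 1/0.565)/(4πk) = 1.260/(4π·0.0171) = 5.865 K/W
  R_expanded polystyrene = (1/0.565 − 1/0.698)/(4πk) = 0.3372/(4π·0.0283) = 0.9483 K/W
ΣR = 1.750×10^-4 + 5.865 + 0.9483 = 6.813 K/W
Q = ΔT/ΣR = (330.1 K − 287.3 K)/6.813 = 6.28 W

Q = 6.28 W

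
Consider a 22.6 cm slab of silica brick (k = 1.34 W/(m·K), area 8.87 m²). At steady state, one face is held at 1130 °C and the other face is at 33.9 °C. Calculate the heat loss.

Q = kA·ΔT/L = 1.34 × 8.87 × |1130 °C − 33.9 °C| / 0.226 = 57600 W

Q = 57.6 kW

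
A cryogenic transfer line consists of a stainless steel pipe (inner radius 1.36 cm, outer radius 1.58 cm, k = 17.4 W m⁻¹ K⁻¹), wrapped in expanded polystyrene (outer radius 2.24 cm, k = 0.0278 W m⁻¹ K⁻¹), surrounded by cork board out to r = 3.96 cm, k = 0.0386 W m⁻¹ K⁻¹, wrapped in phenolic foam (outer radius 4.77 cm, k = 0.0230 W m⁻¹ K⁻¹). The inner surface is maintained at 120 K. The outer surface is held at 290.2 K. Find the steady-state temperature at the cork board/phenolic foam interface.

Series thermal resistances, inner to outer:
  R'_stainless steel = ln(0.0158/0.0136)/(2πk) = 0.1499/(2π·17.4) = 0.001371 m·K/W
  R'_expanded polystyrene = ln(0.0224/0.0158)/(2πk) = 0.3491/(2π·0.0278) = 1.998 m·K/W
  R'_cork board = ln(0.0396/0.0224)/(2πk) = 0.5698/(2π·0.0386) = 2.349 m·K/W
  R'_phenolic foam = ln(0.0477/0.0396)/(2πk) = 0.1861/(2π·0.0230) = 1.288 m·K/W
ΣR = 0.001371 + 1.998 + 2.349 + 1.288 = 5.636 m·K/W
Q' = ΔT/ΣR = (120 K − 290.2 K)/5.636 = -30.20 W/m
From the inner boundary to the cork board/phenolic foam interface, ΣR_partial = 4.348 m·K/W.
T_interface = T_in − Q'·ΣR_partial = 120 K − (-30.20)(4.348) = 251.3 K

T = 251.3 K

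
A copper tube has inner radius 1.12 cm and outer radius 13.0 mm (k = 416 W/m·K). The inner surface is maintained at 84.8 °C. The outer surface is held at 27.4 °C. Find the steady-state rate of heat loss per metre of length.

Q' = 2πk·ΔT/ln(r₂/r₁) = 2π × 416 × 57.4 / ln(0.0130/0.0112) = 1.01×10^6 W/m

Q' = 1010 kW/m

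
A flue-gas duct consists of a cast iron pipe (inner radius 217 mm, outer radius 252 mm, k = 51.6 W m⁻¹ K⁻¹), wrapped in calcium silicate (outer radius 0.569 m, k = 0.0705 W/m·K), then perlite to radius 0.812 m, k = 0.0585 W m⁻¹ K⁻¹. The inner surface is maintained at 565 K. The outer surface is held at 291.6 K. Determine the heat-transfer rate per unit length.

Series thermal resistances, inner to outer:
  R'_cast iron = ln(0.252/0.217)/(2πk) = 0.1495/(2π·51.6) = 4.612×10^-4 m·K/W
  R'_calcium silicate = ln(0.569/0.252)/(2πk) = 0.8145/(2π·0.0705) = 1.839 m·K/W
  R'_perlite = ln(0.812/0.569)/(2πk) = 0.3556/(2π·0.0585) = 0.9675 m·K/W
ΣR = 4.612×10^-4 + 1.839 + 0.9675 = 2.807 m·K/W
Q' = ΔT/ΣR = (565 K − 291.6 K)/2.807 = 97.4 W/m

Q' = 97.4 W/m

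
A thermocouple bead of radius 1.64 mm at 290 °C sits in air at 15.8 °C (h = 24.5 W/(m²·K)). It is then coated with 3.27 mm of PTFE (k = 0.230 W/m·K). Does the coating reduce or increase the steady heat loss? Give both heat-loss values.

increases: 0.227 → 0.996 W

Critical radius for a sphere: r_cr = 2k/h = 0.0188 m = 1.88 cm.
Outer radius after coating: r₂ = 0.00164 + 0.00327 = 0.00491 m.
Since r₁ < r_cr and r₂ ≤ r_cr, the coating moves toward the maximum at r_cr — heat loss rises.
Bare: R = 1/(4πr₁²h) = 1208 K/W; Q = 274.2/1208 = 0.227 W.
Coated: R = R_cond + R_conv = 275.2 K/W; Q = 274.2/275.2 = 0.996 W.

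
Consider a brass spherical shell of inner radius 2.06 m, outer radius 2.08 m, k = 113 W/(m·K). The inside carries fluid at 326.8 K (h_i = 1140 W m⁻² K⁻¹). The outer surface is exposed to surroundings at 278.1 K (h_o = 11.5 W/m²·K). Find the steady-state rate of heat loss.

Q = 30100 W

Treat each layer as a resistance in series:
  R_conv,in = 1/(4πr²h) = 1/(4π·2.06²·1140) = 1.645×10^-5 K/W
  R_brass = (1/2.06 − 1/2.08)/(4πk) = 0.004668/(4π·113) = 3.287×10^-6 K/W
  R_conv,out = 1/(4πr²h) = 1/(4π·2.08²·11.5) = 0.001599 K/W
ΣR = 1.645×10^-5 + 3.287×10^-6 + 0.001599 = 0.001619 K/W
Q = ΔT/ΣR = (326.8 K − 278.1 K)/0.001619 = 30100 W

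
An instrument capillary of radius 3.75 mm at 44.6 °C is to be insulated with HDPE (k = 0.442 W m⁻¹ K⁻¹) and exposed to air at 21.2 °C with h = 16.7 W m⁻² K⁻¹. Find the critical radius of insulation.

r_cr = 2.65 cm

For a cylinder, r_cr = k_ins/h = 0.442/16.7 = 0.0265 m = 2.65 cm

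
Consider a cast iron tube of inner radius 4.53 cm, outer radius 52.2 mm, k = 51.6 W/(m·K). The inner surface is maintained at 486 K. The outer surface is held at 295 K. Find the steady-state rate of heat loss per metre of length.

Q' = 437 kW/m

Q' = 2πk·ΔT/ln(r₂/r₁) = 2π × 51.6 × 191 / ln(0.0522/0.0453) = 4.37×10^5 W/m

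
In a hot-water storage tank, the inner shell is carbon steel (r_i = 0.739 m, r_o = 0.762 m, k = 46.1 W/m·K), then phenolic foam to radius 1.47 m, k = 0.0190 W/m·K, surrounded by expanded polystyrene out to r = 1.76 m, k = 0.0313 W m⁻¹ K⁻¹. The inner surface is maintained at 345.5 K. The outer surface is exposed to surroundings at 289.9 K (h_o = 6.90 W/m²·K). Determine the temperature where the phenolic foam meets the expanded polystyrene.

Series thermal resistances, inner to outer:
  R_carbon steel = (1/0.739 − 1/0.762)/(4πk) = 0.04084/(4π·46.1) = 7.050×10^-5 K/W
  R_phenolic foam = (1/0.762 − 1/1.47)/(4πk) = 0.6321/(4π·0.0190) = 2.647 K/W
  R_expanded polystyrene = (1/1.47 − 1/1.76)/(4πk) = 0.1121/(4π·0.0313) = 0.2850 K/W
  R_conv,out = 1/(4πr²h) = 1/(4π·1.76²·6.90) = 0.003723 K/W
ΣR = 7.050×10^-5 + 2.647 + 0.2850 + 0.003723 = 2.936 K/W
Q = ΔT/ΣR = (345.5 K − 289.9 K)/2.936 = 18.94 W
From the inner boundary to the phenolic foam/expanded polystyrene interface, ΣR_partial = 2.647 K/W.
T_interface = T_in − Q·ΣR_partial = 345.5 K − (18.94)(2.647) = 295.4 K

T = 295.4 K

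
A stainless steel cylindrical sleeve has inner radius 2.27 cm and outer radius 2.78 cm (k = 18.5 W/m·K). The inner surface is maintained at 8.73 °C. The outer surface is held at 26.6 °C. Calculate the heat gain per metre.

Q' = 10.2 kW/m

Q' = 2πk·ΔT/ln(r₂/r₁) = 2π × 18.5 × 17.87 / ln(0.0278/0.0227) = 10200 W/m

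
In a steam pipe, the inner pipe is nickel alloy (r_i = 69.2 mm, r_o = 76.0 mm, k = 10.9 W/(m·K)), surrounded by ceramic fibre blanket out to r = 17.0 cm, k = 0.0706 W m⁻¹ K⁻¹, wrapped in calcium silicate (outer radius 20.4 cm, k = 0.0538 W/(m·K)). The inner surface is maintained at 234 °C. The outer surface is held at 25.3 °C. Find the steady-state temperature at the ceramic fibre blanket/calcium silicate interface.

Series thermal resistances, inner to outer:
  R'_nickel alloy = ln(0.0760/0.0692)/(2πk) = 0.09373/(2π·10.9) = 0.001369 m·K/W
  R'_ceramic fibre blanket = ln(0.170/0.0760)/(2πk) = 0.8051/(2π·0.0706) = 1.815 m·K/W
  R'_calcium silicate = ln(0.204/0.170)/(2πk) = 0.1823/(2π·0.0538) = 0.5394 m·K/W
ΣR = 0.001369 + 1.815 + 0.5394 = 2.356 m·K/W
Q' = ΔT/ΣR = (234 °C − 25.3 °C)/2.356 = 88.58 W/m
From the inner boundary to the ceramic fibre blanket/calcium silicate interface, ΣR_partial = 1.816 m·K/W.
T_interface = T_in − Q'·ΣR_partial = 234 °C − (88.58)(1.816) = 73.1 °C

T = 73.1 °C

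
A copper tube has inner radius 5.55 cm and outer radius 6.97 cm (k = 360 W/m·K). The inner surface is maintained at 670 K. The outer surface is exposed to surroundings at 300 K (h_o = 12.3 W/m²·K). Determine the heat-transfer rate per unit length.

Series thermal resistances, inner to outer:
  R'_copper = ln(0.0697/0.0555)/(2πk) = 0.2278/(2π·360) = 1.007×10^-4 m·K/W
  R'_conv,out = 1/(2πr h) = 1/(2π·0.0697·12.3) = 0.1856 m·K/W
ΣR = 1.007×10^-4 + 0.1856 = 0.1857 m·K/W
Q' = ΔT/ΣR = (670 K − 300 K)/0.1857 = 1990 W/m

Q' = 1990 W/m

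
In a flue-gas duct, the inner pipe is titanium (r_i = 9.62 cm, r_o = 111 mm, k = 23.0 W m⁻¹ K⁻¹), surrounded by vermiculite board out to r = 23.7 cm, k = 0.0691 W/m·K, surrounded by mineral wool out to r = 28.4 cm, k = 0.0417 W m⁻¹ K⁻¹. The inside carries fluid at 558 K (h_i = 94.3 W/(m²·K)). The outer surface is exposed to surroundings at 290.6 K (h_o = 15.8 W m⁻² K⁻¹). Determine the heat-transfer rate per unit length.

Q' = 107 W/m

Treat each layer as a resistance in series:
  R'_conv,in = 1/(2πr h) = 1/(2π·0.0962·94.3) = 0.01754 m·K/W
  R'_titanium = ln(0.111/0.0962)/(2πk) = 0.1431/(2π·23.0) = 9.902×10^-4 m·K/W
  R'_vermiculite board = ln(0.237/0.111)/(2πk) = 0.7585/(2π·0.0691) = 1.747 m·K/W
  R'_mineral wool = ln(0.284/0.237)/(2πk) = 0.1809/(2π·0.0417) = 0.6905 m·K/W
  R'_conv,out = 1/(2πr h) = 1/(2π·0.284·15.8) = 0.03547 m·K/W
ΣR = 0.01754 + 9.902×10^-4 + 1.747 + 0.6905 + 0.03547 = 2.492 m·K/W
Q' = ΔT/ΣR = (558 K − 290.6 K)/2.492 = 107 W/m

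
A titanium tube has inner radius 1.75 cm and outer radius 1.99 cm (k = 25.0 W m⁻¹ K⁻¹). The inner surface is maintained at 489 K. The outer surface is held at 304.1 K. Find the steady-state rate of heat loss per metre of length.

Q' = 2πk·ΔT/ln(r₂/r₁) = 2π × 25.0 × 184.9 / ln(0.0199/0.0175) = 2.26×10^5 W/m

Q' = 226 kW/m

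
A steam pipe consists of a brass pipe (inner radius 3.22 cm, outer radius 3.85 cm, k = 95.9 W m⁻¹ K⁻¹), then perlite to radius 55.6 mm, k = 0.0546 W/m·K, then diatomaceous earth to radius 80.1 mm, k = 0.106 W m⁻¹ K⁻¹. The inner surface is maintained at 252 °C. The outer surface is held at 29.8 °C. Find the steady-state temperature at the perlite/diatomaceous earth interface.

T = 105 °C

Series thermal resistances, inner to outer:
  R'_brass = ln(0.0385/0.0322)/(2πk) = 0.1787/(2π·95.9) = 2.966×10^-4 m·K/W
  R'_perlite = ln(0.0556/0.0385)/(2πk) = 0.3675/(2π·0.0546) = 1.071 m·K/W
  R'_diatomaceous earth = ln(0.0801/0.0556)/(2πk) = 0.3651/(2π·0.106) = 0.5482 m·K/W
ΣR = 2.966×10^-4 + 1.071 + 0.5482 = 1.619 m·K/W
Q' = ΔT/ΣR = (252 °C − 29.8 °C)/1.619 = 137.2 W/m
From the inner boundary to the perlite/diatomaceous earth interface, ΣR_partial = 1.071 m·K/W.
T_interface = T_in − Q'·ΣR_partial = 252 °C − (137.2)(1.071) = 105 °C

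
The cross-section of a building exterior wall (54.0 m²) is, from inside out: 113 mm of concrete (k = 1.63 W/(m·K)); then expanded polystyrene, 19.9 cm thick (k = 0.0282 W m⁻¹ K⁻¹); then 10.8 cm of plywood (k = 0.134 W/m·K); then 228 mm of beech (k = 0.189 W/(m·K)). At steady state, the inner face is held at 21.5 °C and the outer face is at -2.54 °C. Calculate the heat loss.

Q = 142 W

Resistance network (inner→outer):
  R_concrete = L/(kA) = 0.113/(1.63·54.0) = 0.001284 K/W
  R_expanded polystyrene = L/(kA) = 0.199/(0.0282·54.0) = 0.1307 K/W
  R_plywood = L/(kA) = 0.108/(0.134·54.0) = 0.01493 K/W
  R_beech = L/(kA) = 0.228/(0.189·54.0) = 0.02234 K/W
ΣR = 0.001284 + 0.1307 + 0.01493 + 0.02234 = 0.1693 K/W
Q = ΔT/ΣR = (21.5 °C − -2.54 °C)/0.1693 = 142 W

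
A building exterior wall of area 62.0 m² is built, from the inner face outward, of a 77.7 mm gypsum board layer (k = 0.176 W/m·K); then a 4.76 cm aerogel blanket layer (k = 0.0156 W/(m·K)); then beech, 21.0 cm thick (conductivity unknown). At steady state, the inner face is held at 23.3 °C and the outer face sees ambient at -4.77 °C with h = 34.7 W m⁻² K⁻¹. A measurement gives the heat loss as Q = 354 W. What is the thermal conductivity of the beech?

k = 0.151 W/m·K

ΣR = ΔT/Q = |23.3 − -4.77|/354 = 0.07929 K/W
Known resistances:
  R_gypsum board = L/(kA) = 0.0777/(0.176·62.0) = 0.007121 K/W
  R_aerogel blanket = L/(kA) = 0.0476/(0.0156·62.0) = 0.04921 K/W
  R_conv,out = 1/(hA) = 1/(34.7·62.0) = 4.648×10^-4 K/W
R_beech = ΣR − ΣR_known = 0.07929 − 0.05680 = 0.02249 K/W
L/(kA) = 0.02249 ⇒ k = 0.210/(0.02249·62.0) = 0.151 W/m·K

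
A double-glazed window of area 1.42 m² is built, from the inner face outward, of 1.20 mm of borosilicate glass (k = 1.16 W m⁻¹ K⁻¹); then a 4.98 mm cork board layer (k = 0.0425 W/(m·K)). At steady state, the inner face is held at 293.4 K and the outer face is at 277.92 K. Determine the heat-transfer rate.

Resistance network (inner→outer):
  R_borosilicate glass = L/(kA) = 0.00120/(1.16·1.42) = 7.285×10^-4 K/W
  R_cork board = L/(kA) = 0.00498/(0.0425·1.42) = 0.08252 K/W
ΣR = 7.285×10^-4 + 0.08252 = 0.08325 K/W
Q = ΔT/ΣR = (293.4 K − 277.92 K)/0.08325 = 186 W

Q = 186 W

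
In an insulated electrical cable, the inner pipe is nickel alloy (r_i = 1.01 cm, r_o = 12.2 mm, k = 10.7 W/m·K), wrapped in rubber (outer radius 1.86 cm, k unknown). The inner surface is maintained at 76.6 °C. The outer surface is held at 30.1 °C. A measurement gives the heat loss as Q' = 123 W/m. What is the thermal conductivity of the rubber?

k = 0.179 W/m·K

ΣR = ΔT/Q' = |76.6 − 30.1|/123 = 0.3780 m·K/W
Known resistances:
  R'_nickel alloy = ln(0.0122/0.0101)/(2πk) = 0.1889/(2π·10.7) = 0.002810 m·K/W
R_rubber = ΣR − ΣR_known = 0.3780 − 0.002810 = 0.3752 m·K/W
ln(r₂/r₁)/(2πk) = 0.3752 ⇒ k = 0.4217/(2π·0.3752) = 0.179 W/m·K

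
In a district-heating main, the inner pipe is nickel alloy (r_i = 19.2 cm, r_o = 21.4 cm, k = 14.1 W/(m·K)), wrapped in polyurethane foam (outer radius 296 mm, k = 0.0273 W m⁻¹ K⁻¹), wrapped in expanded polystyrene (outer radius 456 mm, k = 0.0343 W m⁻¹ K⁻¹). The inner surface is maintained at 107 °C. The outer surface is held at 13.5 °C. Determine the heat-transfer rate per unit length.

Resistance network (inner→outer):
  R'_nickel alloy = ln(0.214/0.192)/(2πk) = 0.1085/(2π·14.1) = 0.001224 m·K/W
  R'_polyurethane foam = ln(0.296/0.214)/(2πk) = 0.3244/(2π·0.0273) = 1.891 m·K/W
  R'_expanded polystyrene = ln(0.456/0.296)/(2πk) = 0.4321/(2π·0.0343) = 2.005 m·K/W
ΣR = 0.001224 + 1.891 + 2.005 = 3.897 m·K/W
Q' = ΔT/ΣR = (107 °C − 13.5 °C)/3.897 = 24.0 W/m

Q' = 24.0 W/m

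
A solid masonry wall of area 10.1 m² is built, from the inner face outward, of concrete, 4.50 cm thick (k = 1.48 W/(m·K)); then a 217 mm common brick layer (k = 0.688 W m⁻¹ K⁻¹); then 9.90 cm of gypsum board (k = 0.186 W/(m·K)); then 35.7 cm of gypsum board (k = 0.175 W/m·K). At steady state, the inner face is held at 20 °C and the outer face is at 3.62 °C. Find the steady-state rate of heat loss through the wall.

Resistance network (inner→outer):
  R_concrete = L/(kA) = 0.0450/(1.48·10.1) = 0.003010 K/W
  R_common brick = L/(kA) = 0.217/(0.688·10.1) = 0.03123 K/W
  R_gypsum board = L/(kA) = 0.0990/(0.186·10.1) = 0.05270 K/W
  R_gypsum board = L/(kA) = 0.357/(0.175·10.1) = 0.2020 K/W
ΣR = 0.003010 + 0.03123 + 0.05270 + 0.2020 = 0.2889 K/W
Q = ΔT/ΣR = (20 °C − 3.62 °C)/0.2889 = 56.7 W

Q = 56.7 W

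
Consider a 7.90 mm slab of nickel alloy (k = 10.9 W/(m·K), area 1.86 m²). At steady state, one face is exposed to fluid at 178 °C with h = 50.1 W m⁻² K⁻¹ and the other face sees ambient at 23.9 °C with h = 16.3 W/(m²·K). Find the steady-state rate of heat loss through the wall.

Q = 3.49 kW

Resistance network (inner→outer):
  R_conv,in = 1/(hA) = 1/(50.1·1.86) = 0.01073 K/W
  R_nickel alloy = L/(kA) = 0.00790/(10.9·1.86) = 3.897×10^-4 K/W
  R_conv,out = 1/(hA) = 1/(16.3·1.86) = 0.03298 K/W
ΣR = 0.01073 + 3.897×10^-4 + 0.03298 = 0.04410 K/W
Q = ΔT/ΣR = (178 °C − 23.9 °C)/0.04410 = 3490 W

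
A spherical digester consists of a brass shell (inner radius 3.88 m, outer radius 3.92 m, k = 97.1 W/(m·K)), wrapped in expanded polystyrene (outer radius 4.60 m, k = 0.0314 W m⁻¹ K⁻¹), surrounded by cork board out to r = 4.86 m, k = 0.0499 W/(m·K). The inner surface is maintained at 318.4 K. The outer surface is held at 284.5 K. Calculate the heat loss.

Q = 297 W

Resistance network (inner→outer):
  R_brass = (1/3.88 − 1/3.92)/(4πk) = 0.002630/(4π·97.1) = 2.155×10^-6 K/W
  R_expanded polystyrene = (1/3.92 − 1/4.60)/(4πk) = 0.03771/(4π·0.0314) = 0.09557 K/W
  R_cork board = (1/4.60 − 1/4.86)/(4πk) = 0.01163/(4π·0.0499) = 0.01855 K/W
ΣR = 2.155×10^-6 + 0.09557 + 0.01855 = 0.1141 K/W
Q = ΔT/ΣR = (318.4 K − 284.5 K)/0.1141 = 297 W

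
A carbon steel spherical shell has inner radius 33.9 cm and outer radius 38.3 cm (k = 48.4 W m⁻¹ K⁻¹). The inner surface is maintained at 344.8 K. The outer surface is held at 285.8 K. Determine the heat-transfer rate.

Q = 106 kW

Q = 4πk·ΔT/(1/r₁ − 1/r₂) = 4π × 48.4 × 59 / (1/0.339 − 1/0.383) = 1.06×10^5 W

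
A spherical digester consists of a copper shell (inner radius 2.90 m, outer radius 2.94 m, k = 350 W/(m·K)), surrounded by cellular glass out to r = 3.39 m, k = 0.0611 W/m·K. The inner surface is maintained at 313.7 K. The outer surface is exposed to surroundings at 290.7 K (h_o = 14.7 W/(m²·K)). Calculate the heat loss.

Series thermal resistances, inner to outer:
  R_copper = (1/2.90 − 1/2.94)/(4πk) = 0.004692/(4π·350) = 1.067×10^-6 K/W
  R_cellular glass = (1/2.94 − 1/3.39)/(4πk) = 0.04515/(4π·0.0611) = 0.05881 K/W
  R_conv,out = 1/(4πr²h) = 1/(4π·3.39²·14.7) = 4.711×10^-4 K/W
ΣR = 1.067×10^-6 + 0.05881 + 4.711×10^-4 = 0.05928 K/W
Q = ΔT/ΣR = (313.7 K − 290.7 K)/0.05928 = 388 W

Q = 388 W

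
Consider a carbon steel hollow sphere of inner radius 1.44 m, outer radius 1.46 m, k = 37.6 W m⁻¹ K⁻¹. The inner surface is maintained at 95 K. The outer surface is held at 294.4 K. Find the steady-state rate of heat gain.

Q = 9.90×10^6 W

Q = 4πk·ΔT/(1/r₁ − 1/r₂) = 4π × 37.6 × 199.4 / (1/1.44 − 1/1.46) = 9.90×10^6 W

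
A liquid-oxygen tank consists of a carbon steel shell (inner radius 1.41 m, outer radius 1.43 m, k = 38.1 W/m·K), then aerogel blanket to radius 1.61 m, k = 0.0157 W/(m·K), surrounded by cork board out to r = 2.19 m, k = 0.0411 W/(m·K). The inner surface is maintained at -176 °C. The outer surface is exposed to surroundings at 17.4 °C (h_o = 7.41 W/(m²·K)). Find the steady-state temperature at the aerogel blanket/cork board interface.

T = -69.1 °C

Resistance network (inner→outer):
  R_carbon steel = (1/1.41 − 1/1.43)/(4πk) = 0.009919/(4π·38.1) = 2.072×10^-5 K/W
  R_aerogel blanket = (1/1.43 − 1/1.61)/(4πk) = 0.07818/(4π·0.0157) = 0.3963 K/W
  R_cork board = (1/1.61 − 1/2.19)/(4πk) = 0.1645/(4π·0.0411) = 0.3185 K/W
  R_conv,out = 1/(4πr²h) = 1/(4π·2.19²·7.41) = 0.002239 K/W
ΣR = 2.072×10^-5 + 0.3963 + 0.3185 + 0.002239 = 0.7171 K/W
Q = ΔT/ΣR = (-176 °C − 17.4 °C)/0.7171 = -269.7 W
From the inner boundary to the aerogel blanket/cork board interface, ΣR_partial = 0.3963 K/W.
T_interface = T_in − Q·ΣR_partial = -176 °C − (-269.7)(0.3963) = -69.1 °C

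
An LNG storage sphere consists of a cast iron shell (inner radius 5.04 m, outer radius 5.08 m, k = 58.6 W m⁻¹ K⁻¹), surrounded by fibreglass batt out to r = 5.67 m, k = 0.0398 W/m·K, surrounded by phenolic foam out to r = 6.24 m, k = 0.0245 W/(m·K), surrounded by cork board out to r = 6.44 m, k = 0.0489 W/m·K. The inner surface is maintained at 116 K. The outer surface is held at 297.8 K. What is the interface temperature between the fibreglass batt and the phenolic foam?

Series thermal resistances, inner to outer:
  R_cast iron = (1/5.04 − 1/5.08)/(4πk) = 0.001562/(4π·58.6) = 2.122×10^-6 K/W
  R_fibreglass batt = (1/5.08 − 1/5.67)/(4πk) = 0.02048/(4π·0.0398) = 0.04096 K/W
  R_phenolic foam = (1/5.67 − 1/6.24)/(4πk) = 0.01611/(4π·0.0245) = 0.05233 K/W
  R_cork board = (1/6.24 − 1/6.44)/(4πk) = 0.004977/(4π·0.0489) = 0.008099 K/W
ΣR = 2.122×10^-6 + 0.04096 + 0.05233 + 0.008099 = 0.1014 K/W
Q = ΔT/ΣR = (116 K − 297.8 K)/0.1014 = -1793 W
From the inner boundary to the fibreglass batt/phenolic foam interface, ΣR_partial = 0.04096 K/W.
T_interface = T_in − Q·ΣR_partial = 116 K − (-1793)(0.04096) = 189.4 K

T = 189.4 K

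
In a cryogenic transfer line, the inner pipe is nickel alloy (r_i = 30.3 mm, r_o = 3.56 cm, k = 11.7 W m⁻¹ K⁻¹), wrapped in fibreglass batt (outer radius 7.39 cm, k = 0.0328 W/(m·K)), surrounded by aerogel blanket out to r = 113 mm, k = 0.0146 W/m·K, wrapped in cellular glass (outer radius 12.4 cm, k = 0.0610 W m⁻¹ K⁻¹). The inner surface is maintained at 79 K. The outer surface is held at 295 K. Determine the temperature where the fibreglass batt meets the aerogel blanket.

Resistance network (inner→outer):
  R'_nickel alloy = ln(0.0356/0.0303)/(2πk) = 0.1612/(2π·11.7) = 0.002193 m·K/W
  R'_fibreglass batt = ln(0.0739/0.0356)/(2πk) = 0.7304/(2π·0.0328) = 3.544 m·K/W
  R'_aerogel blanket = ln(0.113/0.0739)/(2πk) = 0.4247/(2π·0.0146) = 4.629 m·K/W
  R'_cellular glass = ln(0.124/0.113)/(2πk) = 0.09289/(2π·0.0610) = 0.2424 m·K/W
ΣR = 0.002193 + 3.544 + 4.629 + 0.2424 = 8.418 m·K/W
Q' = ΔT/ΣR = (79 K − 295 K)/8.418 = -25.66 W/m
From the inner boundary to the fibreglass batt/aerogel blanket interface, ΣR_partial = 3.546 m·K/W.
T_interface = T_in − Q'·ΣR_partial = 79 K − (-25.66)(3.546) = 170 K

T = 170 K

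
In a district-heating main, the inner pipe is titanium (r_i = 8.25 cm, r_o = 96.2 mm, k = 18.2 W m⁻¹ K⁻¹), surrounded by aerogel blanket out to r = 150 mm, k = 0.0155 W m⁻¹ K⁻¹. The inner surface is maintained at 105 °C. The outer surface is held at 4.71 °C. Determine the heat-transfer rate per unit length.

Treat each layer as a resistance in series:
  R'_titanium = ln(0.0962/0.0825)/(2πk) = 0.1536/(2π·18.2) = 0.001343 m·K/W
  R'_aerogel blanket = ln(0.150/0.0962)/(2πk) = 0.4442/(2π·0.0155) = 4.561 m·K/W
ΣR = 0.001343 + 4.561 = 4.562 m·K/W
Q' = ΔT/ΣR = (105 °C − 4.71 °C)/4.562 = 22.0 W/m

Q' = 22.0 W/m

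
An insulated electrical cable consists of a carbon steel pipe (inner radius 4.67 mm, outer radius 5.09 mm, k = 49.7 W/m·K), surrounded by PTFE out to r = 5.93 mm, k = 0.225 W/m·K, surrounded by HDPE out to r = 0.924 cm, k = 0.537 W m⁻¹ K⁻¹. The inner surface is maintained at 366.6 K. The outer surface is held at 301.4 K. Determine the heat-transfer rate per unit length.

Resistance network (inner→outer):
  R'_carbon steel = ln(0.00509/0.00467)/(2πk) = 0.08612/(2π·49.7) = 2.758×10^-4 m·K/W
  R'_PTFE = ln(0.00593/0.00509)/(2πk) = 0.1527/(2π·0.225) = 0.1080 m·K/W
  R'_HDPE = ln(0.00924/0.00593)/(2πk) = 0.4435/(2π·0.537) = 0.1314 m·K/W
ΣR = 2.758×10^-4 + 0.1080 + 0.1314 = 0.2397 m·K/W
Q' = ΔT/ΣR = (366.6 K − 301.4 K)/0.2397 = 272 W/m

Q' = 272 W/m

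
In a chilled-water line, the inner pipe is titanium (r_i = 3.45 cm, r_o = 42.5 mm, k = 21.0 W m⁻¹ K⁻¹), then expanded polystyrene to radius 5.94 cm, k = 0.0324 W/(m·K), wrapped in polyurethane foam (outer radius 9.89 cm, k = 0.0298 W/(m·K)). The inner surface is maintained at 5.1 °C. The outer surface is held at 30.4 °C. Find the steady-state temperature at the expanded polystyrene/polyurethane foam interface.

Resistance network (inner→outer):
  R'_titanium = ln(0.0425/0.0345)/(2πk) = 0.2085/(2π·21.0) = 0.001581 m·K/W
  R'_expanded polystyrene = ln(0.0594/0.0425)/(2πk) = 0.3348/(2π·0.0324) = 1.645 m·K/W
  R'_polyurethane foam = ln(0.0989/0.0594)/(2πk) = 0.5098/(2π·0.0298) = 2.723 m·K/W
ΣR = 0.001581 + 1.645 + 2.723 = 4.370 m·K/W
Q' = ΔT/ΣR = (5.1 °C − 30.4 °C)/4.370 = -5.789 W/m
From the inner boundary to the expanded polystyrene/polyurethane foam interface, ΣR_partial = 1.647 m·K/W.
T_interface = T_in − Q'·ΣR_partial = 5.1 °C − (-5.789)(1.647) = 14.6 °C

T = 14.6 °C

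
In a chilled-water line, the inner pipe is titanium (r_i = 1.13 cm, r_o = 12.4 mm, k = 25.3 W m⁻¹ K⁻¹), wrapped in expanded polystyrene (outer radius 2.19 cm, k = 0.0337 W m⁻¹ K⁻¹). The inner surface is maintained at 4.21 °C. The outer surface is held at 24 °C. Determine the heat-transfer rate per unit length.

Series thermal resistances, inner to outer:
  R'_titanium = ln(0.0124/0.0113)/(2πk) = 0.09289/(2π·25.3) = 5.844×10^-4 m·K/W
  R'_expanded polystyrene = ln(0.0219/0.0124)/(2πk) = 0.5688/(2π·0.0337) = 2.686 m·K/W
ΣR = 5.844×10^-4 + 2.686 = 2.687 m·K/W
Q' = ΔT/ΣR = (4.21 °C − 24 °C)/2.687 = -7.37 W/m
(Negative Q' ⇒ heat flows inward; heat gain = 7.37 W/m.)

Q' = 7.37 W/m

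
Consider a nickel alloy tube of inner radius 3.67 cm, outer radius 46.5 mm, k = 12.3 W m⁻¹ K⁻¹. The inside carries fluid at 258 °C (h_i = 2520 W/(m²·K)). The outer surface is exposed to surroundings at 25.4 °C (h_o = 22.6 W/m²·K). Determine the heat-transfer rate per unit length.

Q' = 1490 W/m

Resistance network (inner→outer):
  R'_conv,in = 1/(2πr h) = 1/(2π·0.0367·2520) = 0.001721 m·K/W
  R'_nickel alloy = ln(0.0465/0.0367)/(2πk) = 0.2367/(2π·12.3) = 0.003062 m·K/W
  R'_conv,out = 1/(2πr h) = 1/(2π·0.0465·22.6) = 0.1514 m·K/W
ΣR = 0.001721 + 0.003062 + 0.1514 = 0.1562 m·K/W
Q' = ΔT/ΣR = (258 °C − 25.4 °C)/0.1562 = 1490 W/m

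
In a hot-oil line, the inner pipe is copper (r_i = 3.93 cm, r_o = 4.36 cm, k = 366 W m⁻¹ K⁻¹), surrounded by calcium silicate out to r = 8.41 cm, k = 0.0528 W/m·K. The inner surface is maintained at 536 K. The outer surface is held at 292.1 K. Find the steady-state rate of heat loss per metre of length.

Resistance network (inner→outer):
  R'_copper = ln(0.0436/0.0393)/(2πk) = 0.1038/(2π·366) = 4.515×10^-5 m·K/W
  R'_calcium silicate = ln(0.0841/0.0436)/(2πk) = 0.6569/(2π·0.0528) = 1.980 m·K/W
ΣR = 4.515×10^-5 + 1.980 = 1.980 m·K/W
Q' = ΔT/ΣR = (536 K − 292.1 K)/1.980 = 123 W/m

Q' = 123 W/m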